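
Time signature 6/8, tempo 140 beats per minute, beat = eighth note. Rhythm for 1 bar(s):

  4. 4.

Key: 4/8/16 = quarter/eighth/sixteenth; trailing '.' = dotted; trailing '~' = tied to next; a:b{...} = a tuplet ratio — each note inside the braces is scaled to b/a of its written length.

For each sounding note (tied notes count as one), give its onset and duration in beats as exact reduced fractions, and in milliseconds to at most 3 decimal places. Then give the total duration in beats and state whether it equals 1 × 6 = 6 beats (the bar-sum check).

1) 0.0ms=0b +1285.714ms=3b
2) 1285.714ms=3b +1285.714ms=3b
Σ=6b of 6 (140bpm 6/8) — PASS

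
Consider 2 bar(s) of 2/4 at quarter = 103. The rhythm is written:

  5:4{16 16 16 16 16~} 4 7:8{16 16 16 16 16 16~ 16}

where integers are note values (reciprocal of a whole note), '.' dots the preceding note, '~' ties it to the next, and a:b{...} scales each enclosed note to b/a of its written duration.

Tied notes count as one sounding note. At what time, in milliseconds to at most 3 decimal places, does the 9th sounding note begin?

1. 0.0ms @ 0 + 116.505ms (1/5)
2. 116.505ms @ 1/5 + 116.505ms (1/5)
3. 233.01ms @ 2/5 + 116.505ms (1/5)
4. 349.515ms @ 3/5 + 116.505ms (1/5)
5. 466.019ms @ 4/5 + 699.029ms (6/5)
6. 1165.049ms @ 2 + 166.436ms (2/7)
7. 1331.484ms @ 16/7 + 166.436ms (2/7)
8. 1497.92ms @ 18/7 + 166.436ms (2/7)
9. 1664.355ms @ 20/7 + 166.436ms (2/7)
10. 1830.791ms @ 22/7 + 166.436ms (2/7)
11. 1997.226ms @ 24/7 + 332.871ms (4/7)

note 9 onset = 20/7b = 1664.355ms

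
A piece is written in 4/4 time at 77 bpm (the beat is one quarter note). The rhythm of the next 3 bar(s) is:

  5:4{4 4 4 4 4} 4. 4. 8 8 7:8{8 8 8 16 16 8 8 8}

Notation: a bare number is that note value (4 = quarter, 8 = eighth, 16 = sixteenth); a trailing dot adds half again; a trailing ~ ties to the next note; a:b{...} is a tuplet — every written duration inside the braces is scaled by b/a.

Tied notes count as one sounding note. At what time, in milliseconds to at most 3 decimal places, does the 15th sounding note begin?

note 15 onset = 72/7b = 8014.842ms

1. 0.0ms @ 0 + 623.377ms (4/5)
2. 623.377ms @ 4/5 + 623.377ms (4/5)
3. 1246.753ms @ 8/5 + 623.377ms (4/5)
4. 1870.13ms @ 12/5 + 623.377ms (4/5)
5. 2493.506ms @ 16/5 + 623.377ms (4/5)
6. 3116.883ms @ 4 + 1168.831ms (3/2)
7. 4285.714ms @ 11/2 + 1168.831ms (3/2)
8. 5454.545ms @ 7 + 389.61ms (1/2)
9. 5844.156ms @ 15/2 + 389.61ms (1/2)
10. 6233.766ms @ 8 + 445.269ms (4/7)
11. 6679.035ms @ 60/7 + 445.269ms (4/7)
12. 7124.304ms @ 64/7 + 445.269ms (4/7)
13. 7569.573ms @ 68/7 + 222.635ms (2/7)
14. 7792.208ms @ 10 + 222.635ms (2/7)
15. 8014.842ms @ 72/7 + 445.269ms (4/7)
16. 8460.111ms @ 76/7 + 445.269ms (4/7)
17. 8905.38ms @ 80/7 + 445.269ms (4/7)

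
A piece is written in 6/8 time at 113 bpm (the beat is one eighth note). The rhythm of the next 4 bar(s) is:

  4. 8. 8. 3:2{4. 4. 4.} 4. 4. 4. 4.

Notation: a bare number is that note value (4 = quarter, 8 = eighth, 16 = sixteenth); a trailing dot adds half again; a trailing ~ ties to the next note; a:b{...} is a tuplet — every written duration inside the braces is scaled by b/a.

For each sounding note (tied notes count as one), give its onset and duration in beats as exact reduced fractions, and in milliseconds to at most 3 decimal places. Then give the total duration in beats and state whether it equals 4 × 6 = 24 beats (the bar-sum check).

1) 0.0ms=0b +1592.92ms=3b
2) 1592.92ms=3b +796.46ms=3/2b
3) 2389.381ms=9/2b +796.46ms=3/2b
4) 3185.841ms=6b +1061.947ms=2b
5) 4247.788ms=8b +1061.947ms=2b
6) 5309.735ms=10b +1061.947ms=2b
7) 6371.681ms=12b +1592.92ms=3b
8) 7964.602ms=15b +1592.92ms=3b
9) 9557.522ms=18b +1592.92ms=3b
10) 11150.442ms=21b +1592.92ms=3b
Σ=24b of 24 (113bpm 6/8) — PASS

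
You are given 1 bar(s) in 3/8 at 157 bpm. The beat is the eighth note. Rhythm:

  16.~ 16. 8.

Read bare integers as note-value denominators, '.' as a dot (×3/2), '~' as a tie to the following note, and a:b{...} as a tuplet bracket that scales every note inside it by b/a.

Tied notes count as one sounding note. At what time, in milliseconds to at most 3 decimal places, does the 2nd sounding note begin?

note 2 onset = 3/2b = 573.248ms

1. 0.0ms @ 0 + 573.248ms (3/2)
2. 573.248ms @ 3/2 + 573.248ms (3/2)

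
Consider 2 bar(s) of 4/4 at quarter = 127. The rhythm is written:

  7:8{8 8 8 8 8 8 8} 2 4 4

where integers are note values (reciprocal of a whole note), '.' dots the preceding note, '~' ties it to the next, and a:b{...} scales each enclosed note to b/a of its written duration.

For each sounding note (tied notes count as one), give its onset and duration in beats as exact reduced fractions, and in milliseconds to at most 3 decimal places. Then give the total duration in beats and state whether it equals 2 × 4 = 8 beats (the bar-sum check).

1) 0.0ms=0b +269.966ms=4/7b
2) 269.966ms=4/7b +269.966ms=4/7b
3) 539.933ms=8/7b +269.966ms=4/7b
4) 809.899ms=12/7b +269.966ms=4/7b
5) 1079.865ms=16/7b +269.966ms=4/7b
6) 1349.831ms=20/7b +269.966ms=4/7b
7) 1619.798ms=24/7b +269.966ms=4/7b
8) 1889.764ms=4b +944.882ms=2b
9) 2834.646ms=6b +472.441ms=1b
10) 3307.087ms=7b +472.441ms=1b
Σ=8b of 8 (127bpm 4/4) — PASS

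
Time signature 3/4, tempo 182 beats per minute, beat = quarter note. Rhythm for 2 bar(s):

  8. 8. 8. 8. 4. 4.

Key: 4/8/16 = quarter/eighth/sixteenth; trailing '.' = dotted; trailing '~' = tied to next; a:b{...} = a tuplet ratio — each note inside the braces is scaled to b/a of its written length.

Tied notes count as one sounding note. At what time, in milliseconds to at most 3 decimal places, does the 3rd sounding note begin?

1. 0.0ms @ 0 + 247.253ms (3/4)
2. 247.253ms @ 3/4 + 247.253ms (3/4)
3. 494.505ms @ 3/2 + 247.253ms (3/4)
4. 741.758ms @ 9/4 + 247.253ms (3/4)
5. 989.011ms @ 3 + 494.505ms (3/2)
6. 1483.516ms @ 9/2 + 494.505ms (3/2)

note 3 onset = 3/2b = 494.505ms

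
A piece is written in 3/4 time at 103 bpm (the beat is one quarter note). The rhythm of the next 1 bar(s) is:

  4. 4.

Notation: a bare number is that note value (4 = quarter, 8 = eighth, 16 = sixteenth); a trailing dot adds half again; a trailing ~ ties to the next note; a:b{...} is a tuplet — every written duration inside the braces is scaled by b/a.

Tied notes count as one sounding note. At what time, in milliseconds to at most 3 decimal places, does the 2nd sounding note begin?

1. 0.0ms @ 0 + 873.786ms (3/2)
2. 873.786ms @ 3/2 + 873.786ms (3/2)

note 2 onset = 3/2b = 873.786ms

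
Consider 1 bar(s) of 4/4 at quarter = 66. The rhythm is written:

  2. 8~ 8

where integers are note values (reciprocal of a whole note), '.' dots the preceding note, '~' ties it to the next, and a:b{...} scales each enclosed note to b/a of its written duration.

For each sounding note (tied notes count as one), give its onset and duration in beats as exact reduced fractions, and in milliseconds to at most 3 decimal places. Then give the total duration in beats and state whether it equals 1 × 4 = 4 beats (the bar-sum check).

1) 0.0ms=0b +2727.273ms=3b
2) 2727.273ms=3b +909.091ms=1b
Σ=4b of 4 (66bpm 4/4) — PASS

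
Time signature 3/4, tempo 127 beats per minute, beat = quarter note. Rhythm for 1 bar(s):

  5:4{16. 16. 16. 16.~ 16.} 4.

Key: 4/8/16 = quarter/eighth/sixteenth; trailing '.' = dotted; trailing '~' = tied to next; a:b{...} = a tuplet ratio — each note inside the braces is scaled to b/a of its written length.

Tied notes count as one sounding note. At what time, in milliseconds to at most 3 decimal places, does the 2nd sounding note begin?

note 2 onset = 3/10b = 141.732ms

1. 0.0ms @ 0 + 141.732ms (3/10)
2. 141.732ms @ 3/10 + 141.732ms (3/10)
3. 283.465ms @ 3/5 + 141.732ms (3/10)
4. 425.197ms @ 9/10 + 283.465ms (3/5)
5. 708.661ms @ 3/2 + 708.661ms (3/2)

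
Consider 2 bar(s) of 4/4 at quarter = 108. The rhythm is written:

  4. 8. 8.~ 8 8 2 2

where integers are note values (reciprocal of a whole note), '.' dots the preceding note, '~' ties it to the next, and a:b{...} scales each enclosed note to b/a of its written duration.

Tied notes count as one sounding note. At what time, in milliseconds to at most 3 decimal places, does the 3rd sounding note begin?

1. 0.0ms @ 0 + 833.333ms (3/2)
2. 833.333ms @ 3/2 + 416.667ms (3/4)
3. 1250.0ms @ 9/4 + 694.444ms (5/4)
4. 1944.444ms @ 7/2 + 277.778ms (1/2)
5. 2222.222ms @ 4 + 1111.111ms (2)
6. 3333.333ms @ 6 + 1111.111ms (2)

note 3 onset = 9/4b = 1250.0ms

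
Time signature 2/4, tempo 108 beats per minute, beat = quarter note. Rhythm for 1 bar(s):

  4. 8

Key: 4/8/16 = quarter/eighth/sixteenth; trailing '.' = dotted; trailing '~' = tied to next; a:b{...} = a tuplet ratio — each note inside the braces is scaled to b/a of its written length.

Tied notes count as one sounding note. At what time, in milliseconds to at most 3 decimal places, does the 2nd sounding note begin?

1. 0.0ms @ 0 + 833.333ms (3/2)
2. 833.333ms @ 3/2 + 277.778ms (1/2)

note 2 onset = 3/2b = 833.333ms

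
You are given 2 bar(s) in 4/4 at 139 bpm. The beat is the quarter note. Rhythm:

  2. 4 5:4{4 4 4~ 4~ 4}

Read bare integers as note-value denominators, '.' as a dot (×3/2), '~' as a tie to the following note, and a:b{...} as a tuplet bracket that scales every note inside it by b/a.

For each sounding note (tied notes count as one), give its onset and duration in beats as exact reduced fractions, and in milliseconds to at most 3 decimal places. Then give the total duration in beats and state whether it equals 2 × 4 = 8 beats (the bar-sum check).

1) 0.0ms=0b +1294.964ms=3b
2) 1294.964ms=3b +431.655ms=1b
3) 1726.619ms=4b +345.324ms=4/5b
4) 2071.942ms=24/5b +345.324ms=4/5b
5) 2417.266ms=28/5b +1035.971ms=12/5b
Σ=8b of 8 (139bpm 4/4) — PASS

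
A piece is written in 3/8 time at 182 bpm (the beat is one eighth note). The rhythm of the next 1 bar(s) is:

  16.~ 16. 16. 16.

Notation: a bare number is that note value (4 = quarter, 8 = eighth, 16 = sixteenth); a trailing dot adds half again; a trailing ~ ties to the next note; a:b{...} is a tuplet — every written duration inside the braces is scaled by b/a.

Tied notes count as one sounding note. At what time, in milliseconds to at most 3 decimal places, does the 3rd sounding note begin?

note 3 onset = 9/4b = 741.758ms

1. 0.0ms @ 0 + 494.505ms (3/2)
2. 494.505ms @ 3/2 + 247.253ms (3/4)
3. 741.758ms @ 9/4 + 247.253ms (3/4)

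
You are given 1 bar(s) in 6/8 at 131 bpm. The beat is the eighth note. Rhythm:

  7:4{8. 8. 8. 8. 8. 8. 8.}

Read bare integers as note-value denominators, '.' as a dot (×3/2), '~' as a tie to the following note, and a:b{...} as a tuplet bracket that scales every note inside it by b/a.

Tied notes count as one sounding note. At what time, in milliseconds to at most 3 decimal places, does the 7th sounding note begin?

1. 0.0ms @ 0 + 392.585ms (6/7)
2. 392.585ms @ 6/7 + 392.585ms (6/7)
3. 785.169ms @ 12/7 + 392.585ms (6/7)
4. 1177.754ms @ 18/7 + 392.585ms (6/7)
5. 1570.338ms @ 24/7 + 392.585ms (6/7)
6. 1962.923ms @ 30/7 + 392.585ms (6/7)
7. 2355.507ms @ 36/7 + 392.585ms (6/7)

note 7 onset = 36/7b = 2355.507ms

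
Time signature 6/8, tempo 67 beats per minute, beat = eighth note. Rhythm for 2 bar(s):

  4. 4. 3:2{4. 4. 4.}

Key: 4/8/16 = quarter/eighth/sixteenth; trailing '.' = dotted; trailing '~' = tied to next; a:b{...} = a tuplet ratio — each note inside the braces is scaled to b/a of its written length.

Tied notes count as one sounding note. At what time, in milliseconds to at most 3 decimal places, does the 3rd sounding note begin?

note 3 onset = 6b = 5373.134ms

1. 0.0ms @ 0 + 2686.567ms (3)
2. 2686.567ms @ 3 + 2686.567ms (3)
3. 5373.134ms @ 6 + 1791.045ms (2)
4. 7164.179ms @ 8 + 1791.045ms (2)
5. 8955.224ms @ 10 + 1791.045ms (2)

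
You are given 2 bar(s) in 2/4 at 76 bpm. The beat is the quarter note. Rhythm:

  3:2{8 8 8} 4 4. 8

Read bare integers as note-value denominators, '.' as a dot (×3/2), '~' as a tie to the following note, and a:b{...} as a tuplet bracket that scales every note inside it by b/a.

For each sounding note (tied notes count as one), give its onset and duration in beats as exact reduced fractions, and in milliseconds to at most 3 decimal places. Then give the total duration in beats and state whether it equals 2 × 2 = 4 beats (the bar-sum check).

1) 0.0ms=0b +263.158ms=1/3b
2) 263.158ms=1/3b +263.158ms=1/3b
3) 526.316ms=2/3b +263.158ms=1/3b
4) 789.474ms=1b +789.474ms=1b
5) 1578.947ms=2b +1184.211ms=3/2b
6) 2763.158ms=7/2b +394.737ms=1/2b
Σ=4b of 4 (76bpm 2/4) — PASS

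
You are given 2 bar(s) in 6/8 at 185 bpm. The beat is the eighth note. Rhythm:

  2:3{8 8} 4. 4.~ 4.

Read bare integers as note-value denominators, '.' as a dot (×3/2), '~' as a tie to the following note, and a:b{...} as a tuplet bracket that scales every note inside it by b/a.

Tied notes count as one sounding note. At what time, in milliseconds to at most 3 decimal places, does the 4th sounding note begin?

1. 0.0ms @ 0 + 486.486ms (3/2)
2. 486.486ms @ 3/2 + 486.486ms (3/2)
3. 972.973ms @ 3 + 972.973ms (3)
4. 1945.946ms @ 6 + 1945.946ms (6)

note 4 onset = 6b = 1945.946ms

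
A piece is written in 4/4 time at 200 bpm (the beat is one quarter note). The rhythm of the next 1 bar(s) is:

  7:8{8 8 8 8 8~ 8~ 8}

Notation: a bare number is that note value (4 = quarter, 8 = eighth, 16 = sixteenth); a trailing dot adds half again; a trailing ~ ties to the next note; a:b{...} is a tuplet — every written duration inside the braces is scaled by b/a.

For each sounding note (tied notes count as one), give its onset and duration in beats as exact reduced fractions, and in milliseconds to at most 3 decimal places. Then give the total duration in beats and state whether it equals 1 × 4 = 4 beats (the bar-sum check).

1) 0.0ms=0b +171.429ms=4/7b
2) 171.429ms=4/7b +171.429ms=4/7b
3) 342.857ms=8/7b +171.429ms=4/7b
4) 514.286ms=12/7b +171.429ms=4/7b
5) 685.714ms=16/7b +514.286ms=12/7b
Σ=4b of 4 (200bpm 4/4) — PASS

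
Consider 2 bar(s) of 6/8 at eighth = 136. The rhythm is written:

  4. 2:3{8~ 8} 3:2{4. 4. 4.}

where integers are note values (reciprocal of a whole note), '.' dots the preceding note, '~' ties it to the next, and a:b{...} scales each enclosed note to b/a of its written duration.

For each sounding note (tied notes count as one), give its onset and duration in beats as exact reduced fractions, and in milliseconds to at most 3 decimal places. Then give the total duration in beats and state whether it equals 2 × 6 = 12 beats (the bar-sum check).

1) 0.0ms=0b +1323.529ms=3b
2) 1323.529ms=3b +1323.529ms=3b
3) 2647.059ms=6b +882.353ms=2b
4) 3529.412ms=8b +882.353ms=2b
5) 4411.765ms=10b +882.353ms=2b
Σ=12b of 12 (136bpm 6/8) — PASS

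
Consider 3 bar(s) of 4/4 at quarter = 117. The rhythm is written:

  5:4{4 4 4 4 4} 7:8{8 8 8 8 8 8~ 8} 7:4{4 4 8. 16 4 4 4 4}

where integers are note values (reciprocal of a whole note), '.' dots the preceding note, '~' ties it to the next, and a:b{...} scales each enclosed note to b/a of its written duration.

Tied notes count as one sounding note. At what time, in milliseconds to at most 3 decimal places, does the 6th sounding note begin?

note 6 onset = 4b = 2051.282ms

1. 0.0ms @ 0 + 410.256ms (4/5)
2. 410.256ms @ 4/5 + 410.256ms (4/5)
3. 820.513ms @ 8/5 + 410.256ms (4/5)
4. 1230.769ms @ 12/5 + 410.256ms (4/5)
5. 1641.026ms @ 16/5 + 410.256ms (4/5)
6. 2051.282ms @ 4 + 293.04ms (4/7)
7. 2344.322ms @ 32/7 + 293.04ms (4/7)
8. 2637.363ms @ 36/7 + 293.04ms (4/7)
9. 2930.403ms @ 40/7 + 293.04ms (4/7)
10. 3223.443ms @ 44/7 + 293.04ms (4/7)
11. 3516.484ms @ 48/7 + 586.081ms (8/7)
12. 4102.564ms @ 8 + 293.04ms (4/7)
13. 4395.604ms @ 60/7 + 293.04ms (4/7)
14. 4688.645ms @ 64/7 + 219.78ms (3/7)
15. 4908.425ms @ 67/7 + 73.26ms (1/7)
16. 4981.685ms @ 68/7 + 293.04ms (4/7)
17. 5274.725ms @ 72/7 + 293.04ms (4/7)
18. 5567.766ms @ 76/7 + 293.04ms (4/7)
19. 5860.806ms @ 80/7 + 293.04ms (4/7)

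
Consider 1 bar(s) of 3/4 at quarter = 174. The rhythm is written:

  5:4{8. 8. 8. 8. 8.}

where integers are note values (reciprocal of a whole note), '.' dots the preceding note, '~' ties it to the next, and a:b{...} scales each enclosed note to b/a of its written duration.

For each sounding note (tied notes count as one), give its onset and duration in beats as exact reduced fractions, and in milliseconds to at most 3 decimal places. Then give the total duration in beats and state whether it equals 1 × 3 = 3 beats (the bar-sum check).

1) 0.0ms=0b +206.897ms=3/5b
2) 206.897ms=3/5b +206.897ms=3/5b
3) 413.793ms=6/5b +206.897ms=3/5b
4) 620.69ms=9/5b +206.897ms=3/5b
5) 827.586ms=12/5b +206.897ms=3/5b
Σ=3b of 3 (174bpm 3/4) — PASS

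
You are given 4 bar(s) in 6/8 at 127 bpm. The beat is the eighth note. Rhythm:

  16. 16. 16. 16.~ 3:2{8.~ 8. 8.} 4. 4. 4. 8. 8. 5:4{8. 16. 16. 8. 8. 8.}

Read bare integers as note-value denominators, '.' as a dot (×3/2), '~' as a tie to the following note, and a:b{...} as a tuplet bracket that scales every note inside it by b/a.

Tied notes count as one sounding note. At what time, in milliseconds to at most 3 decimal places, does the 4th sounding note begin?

note 4 onset = 9/4b = 1062.992ms

1. 0.0ms @ 0 + 354.331ms (3/4)
2. 354.331ms @ 3/4 + 354.331ms (3/4)
3. 708.661ms @ 3/2 + 354.331ms (3/4)
4. 1062.992ms @ 9/4 + 1299.213ms (11/4)
5. 2362.205ms @ 5 + 472.441ms (1)
6. 2834.646ms @ 6 + 1417.323ms (3)
7. 4251.969ms @ 9 + 1417.323ms (3)
8. 5669.291ms @ 12 + 1417.323ms (3)
9. 7086.614ms @ 15 + 708.661ms (3/2)
10. 7795.276ms @ 33/2 + 708.661ms (3/2)
11. 8503.937ms @ 18 + 566.929ms (6/5)
12. 9070.866ms @ 96/5 + 283.465ms (3/5)
13. 9354.331ms @ 99/5 + 283.465ms (3/5)
14. 9637.795ms @ 102/5 + 566.929ms (6/5)
15. 10204.724ms @ 108/5 + 566.929ms (6/5)
16. 10771.654ms @ 114/5 + 566.929ms (6/5)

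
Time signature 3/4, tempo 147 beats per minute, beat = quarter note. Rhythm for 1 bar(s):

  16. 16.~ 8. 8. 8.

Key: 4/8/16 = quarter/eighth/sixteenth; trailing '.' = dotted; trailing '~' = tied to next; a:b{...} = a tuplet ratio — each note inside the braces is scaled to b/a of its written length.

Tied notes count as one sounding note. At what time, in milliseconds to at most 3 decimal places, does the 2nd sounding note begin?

1. 0.0ms @ 0 + 153.061ms (3/8)
2. 153.061ms @ 3/8 + 459.184ms (9/8)
3. 612.245ms @ 3/2 + 306.122ms (3/4)
4. 918.367ms @ 9/4 + 306.122ms (3/4)

note 2 onset = 3/8b = 153.061ms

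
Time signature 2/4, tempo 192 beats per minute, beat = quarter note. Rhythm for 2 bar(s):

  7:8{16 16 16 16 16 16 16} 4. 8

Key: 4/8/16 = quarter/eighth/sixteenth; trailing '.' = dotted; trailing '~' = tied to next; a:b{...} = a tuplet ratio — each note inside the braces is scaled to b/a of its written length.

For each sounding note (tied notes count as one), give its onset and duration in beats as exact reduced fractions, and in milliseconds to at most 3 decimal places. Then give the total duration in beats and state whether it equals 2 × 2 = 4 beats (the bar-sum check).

1) 0.0ms=0b +89.286ms=2/7b
2) 89.286ms=2/7b +89.286ms=2/7b
3) 178.571ms=4/7b +89.286ms=2/7b
4) 267.857ms=6/7b +89.286ms=2/7b
5) 357.143ms=8/7b +89.286ms=2/7b
6) 446.429ms=10/7b +89.286ms=2/7b
7) 535.714ms=12/7b +89.286ms=2/7b
8) 625.0ms=2b +468.75ms=3/2b
9) 1093.75ms=7/2b +156.25ms=1/2b
Σ=4b of 4 (192bpm 2/4) — PASS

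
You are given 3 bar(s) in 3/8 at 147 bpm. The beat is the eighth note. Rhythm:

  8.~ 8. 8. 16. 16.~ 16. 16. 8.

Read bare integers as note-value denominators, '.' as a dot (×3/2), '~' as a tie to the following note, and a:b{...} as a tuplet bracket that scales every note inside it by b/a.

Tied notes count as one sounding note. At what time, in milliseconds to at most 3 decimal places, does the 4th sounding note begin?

note 4 onset = 21/4b = 2142.857ms

1. 0.0ms @ 0 + 1224.49ms (3)
2. 1224.49ms @ 3 + 612.245ms (3/2)
3. 1836.735ms @ 9/2 + 306.122ms (3/4)
4. 2142.857ms @ 21/4 + 612.245ms (3/2)
5. 2755.102ms @ 27/4 + 306.122ms (3/4)
6. 3061.224ms @ 15/2 + 612.245ms (3/2)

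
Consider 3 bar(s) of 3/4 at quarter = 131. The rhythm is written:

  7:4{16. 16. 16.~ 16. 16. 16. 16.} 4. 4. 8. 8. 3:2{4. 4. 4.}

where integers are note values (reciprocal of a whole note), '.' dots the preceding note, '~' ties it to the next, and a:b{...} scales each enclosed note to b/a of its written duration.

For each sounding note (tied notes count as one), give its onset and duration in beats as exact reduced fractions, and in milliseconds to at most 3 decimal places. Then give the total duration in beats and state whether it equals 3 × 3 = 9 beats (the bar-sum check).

1) 0.0ms=0b +98.146ms=3/14b
2) 98.146ms=3/14b +98.146ms=3/14b
3) 196.292ms=3/7b +196.292ms=3/7b
4) 392.585ms=6/7b +98.146ms=3/14b
5) 490.731ms=15/14b +98.146ms=3/14b
6) 588.877ms=9/7b +98.146ms=3/14b
7) 687.023ms=3/2b +687.023ms=3/2b
8) 1374.046ms=3b +687.023ms=3/2b
9) 2061.069ms=9/2b +343.511ms=3/4b
10) 2404.58ms=21/4b +343.511ms=3/4b
11) 2748.092ms=6b +458.015ms=1b
12) 3206.107ms=7b +458.015ms=1b
13) 3664.122ms=8b +458.015ms=1b
Σ=9b of 9 (131bpm 3/4) — PASS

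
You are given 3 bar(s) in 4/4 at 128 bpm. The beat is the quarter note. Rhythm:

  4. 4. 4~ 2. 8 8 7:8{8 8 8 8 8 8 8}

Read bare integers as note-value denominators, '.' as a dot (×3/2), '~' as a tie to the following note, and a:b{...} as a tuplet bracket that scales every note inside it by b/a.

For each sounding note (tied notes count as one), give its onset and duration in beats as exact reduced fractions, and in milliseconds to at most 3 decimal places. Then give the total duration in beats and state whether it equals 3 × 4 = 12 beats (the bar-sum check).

1) 0.0ms=0b +703.125ms=3/2b
2) 703.125ms=3/2b +703.125ms=3/2b
3) 1406.25ms=3b +1875.0ms=4b
4) 3281.25ms=7b +234.375ms=1/2b
5) 3515.625ms=15/2b +234.375ms=1/2b
6) 3750.0ms=8b +267.857ms=4/7b
7) 4017.857ms=60/7b +267.857ms=4/7b
8) 4285.714ms=64/7b +267.857ms=4/7b
9) 4553.571ms=68/7b +267.857ms=4/7b
10) 4821.429ms=72/7b +267.857ms=4/7b
11) 5089.286ms=76/7b +267.857ms=4/7b
12) 5357.143ms=80/7b +267.857ms=4/7b
Σ=12b of 12 (128bpm 4/4) — PASS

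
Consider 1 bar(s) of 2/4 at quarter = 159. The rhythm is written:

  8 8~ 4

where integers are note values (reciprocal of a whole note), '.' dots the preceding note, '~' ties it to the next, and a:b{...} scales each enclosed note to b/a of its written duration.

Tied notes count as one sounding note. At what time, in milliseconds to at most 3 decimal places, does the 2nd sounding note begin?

note 2 onset = 1/2b = 188.679ms

1. 0.0ms @ 0 + 188.679ms (1/2)
2. 188.679ms @ 1/2 + 566.038ms (3/2)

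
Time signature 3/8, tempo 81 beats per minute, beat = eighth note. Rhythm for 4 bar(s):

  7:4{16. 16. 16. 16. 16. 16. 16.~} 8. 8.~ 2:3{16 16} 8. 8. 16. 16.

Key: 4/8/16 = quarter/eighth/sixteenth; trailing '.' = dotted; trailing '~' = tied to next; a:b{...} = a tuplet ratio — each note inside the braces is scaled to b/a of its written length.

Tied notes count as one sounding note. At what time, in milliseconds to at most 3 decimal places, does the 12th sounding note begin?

note 12 onset = 21/2b = 7777.778ms

1. 0.0ms @ 0 + 317.46ms (3/7)
2. 317.46ms @ 3/7 + 317.46ms (3/7)
3. 634.921ms @ 6/7 + 317.46ms (3/7)
4. 952.381ms @ 9/7 + 317.46ms (3/7)
5. 1269.841ms @ 12/7 + 317.46ms (3/7)
6. 1587.302ms @ 15/7 + 317.46ms (3/7)
7. 1904.762ms @ 18/7 + 1428.571ms (27/14)
8. 3333.333ms @ 9/2 + 1666.667ms (9/4)
9. 5000.0ms @ 27/4 + 555.556ms (3/4)
10. 5555.556ms @ 15/2 + 1111.111ms (3/2)
11. 6666.667ms @ 9 + 1111.111ms (3/2)
12. 7777.778ms @ 21/2 + 555.556ms (3/4)
13. 8333.333ms @ 45/4 + 555.556ms (3/4)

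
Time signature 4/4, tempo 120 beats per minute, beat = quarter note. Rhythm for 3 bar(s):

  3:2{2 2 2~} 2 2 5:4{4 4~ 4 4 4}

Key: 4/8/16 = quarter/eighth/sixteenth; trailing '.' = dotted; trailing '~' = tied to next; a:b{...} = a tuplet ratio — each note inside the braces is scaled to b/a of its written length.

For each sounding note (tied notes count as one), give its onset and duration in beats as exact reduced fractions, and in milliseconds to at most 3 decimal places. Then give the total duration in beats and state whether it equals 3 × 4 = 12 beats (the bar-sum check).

1) 0.0ms=0b +666.667ms=4/3b
2) 666.667ms=4/3b +666.667ms=4/3b
3) 1333.333ms=8/3b +1666.667ms=10/3b
4) 3000.0ms=6b +1000.0ms=2b
5) 4000.0ms=8b +400.0ms=4/5b
6) 4400.0ms=44/5b +800.0ms=8/5b
7) 5200.0ms=52/5b +400.0ms=4/5b
8) 5600.0ms=56/5b +400.0ms=4/5b
Σ=12b of 12 (120bpm 4/4) — PASS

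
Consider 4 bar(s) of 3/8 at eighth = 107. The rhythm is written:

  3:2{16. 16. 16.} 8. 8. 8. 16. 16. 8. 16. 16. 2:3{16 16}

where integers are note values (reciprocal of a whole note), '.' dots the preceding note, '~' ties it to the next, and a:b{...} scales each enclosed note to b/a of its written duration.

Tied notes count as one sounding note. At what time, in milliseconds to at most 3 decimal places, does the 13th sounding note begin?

1. 0.0ms @ 0 + 280.374ms (1/2)
2. 280.374ms @ 1/2 + 280.374ms (1/2)
3. 560.748ms @ 1 + 280.374ms (1/2)
4. 841.121ms @ 3/2 + 841.121ms (3/2)
5. 1682.243ms @ 3 + 841.121ms (3/2)
6. 2523.364ms @ 9/2 + 841.121ms (3/2)
7. 3364.486ms @ 6 + 420.561ms (3/4)
8. 3785.047ms @ 27/4 + 420.561ms (3/4)
9. 4205.607ms @ 15/2 + 841.121ms (3/2)
10. 5046.729ms @ 9 + 420.561ms (3/4)
11. 5467.29ms @ 39/4 + 420.561ms (3/4)
12. 5887.85ms @ 21/2 + 420.561ms (3/4)
13. 6308.411ms @ 45/4 + 420.561ms (3/4)

note 13 onset = 45/4b = 6308.411ms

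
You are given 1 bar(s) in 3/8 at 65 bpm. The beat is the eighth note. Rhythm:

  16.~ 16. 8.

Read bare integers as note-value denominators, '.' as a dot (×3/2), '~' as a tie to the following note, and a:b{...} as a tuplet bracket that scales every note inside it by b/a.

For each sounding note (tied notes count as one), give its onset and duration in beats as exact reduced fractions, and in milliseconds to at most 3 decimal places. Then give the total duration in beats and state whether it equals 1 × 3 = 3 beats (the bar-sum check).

1) 0.0ms=0b +1384.615ms=3/2b
2) 1384.615ms=3/2b +1384.615ms=3/2b
Σ=3b of 3 (65bpm 3/8) — PASS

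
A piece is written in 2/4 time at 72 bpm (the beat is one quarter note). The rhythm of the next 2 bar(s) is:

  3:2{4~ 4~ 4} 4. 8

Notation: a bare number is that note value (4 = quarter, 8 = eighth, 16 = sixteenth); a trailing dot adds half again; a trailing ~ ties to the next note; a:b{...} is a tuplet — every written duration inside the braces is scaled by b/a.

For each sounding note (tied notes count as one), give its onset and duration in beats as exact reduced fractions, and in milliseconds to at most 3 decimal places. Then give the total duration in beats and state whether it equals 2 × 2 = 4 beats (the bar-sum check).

1) 0.0ms=0b +1666.667ms=2b
2) 1666.667ms=2b +1250.0ms=3/2b
3) 2916.667ms=7/2b +416.667ms=1/2b
Σ=4b of 4 (72bpm 2/4) — PASS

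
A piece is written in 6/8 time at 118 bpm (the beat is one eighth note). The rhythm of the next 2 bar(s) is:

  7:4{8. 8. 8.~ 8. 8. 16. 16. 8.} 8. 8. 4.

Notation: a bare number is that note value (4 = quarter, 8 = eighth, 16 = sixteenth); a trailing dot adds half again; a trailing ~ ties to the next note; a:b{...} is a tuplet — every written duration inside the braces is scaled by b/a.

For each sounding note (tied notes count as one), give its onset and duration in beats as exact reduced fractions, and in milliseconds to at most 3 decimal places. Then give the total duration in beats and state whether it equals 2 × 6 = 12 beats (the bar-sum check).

1) 0.0ms=0b +435.835ms=6/7b
2) 435.835ms=6/7b +435.835ms=6/7b
3) 871.671ms=12/7b +871.671ms=12/7b
4) 1743.341ms=24/7b +435.835ms=6/7b
5) 2179.177ms=30/7b +217.918ms=3/7b
6) 2397.094ms=33/7b +217.918ms=3/7b
7) 2615.012ms=36/7b +435.835ms=6/7b
8) 3050.847ms=6b +762.712ms=3/2b
9) 3813.559ms=15/2b +762.712ms=3/2b
10) 4576.271ms=9b +1525.424ms=3b
Σ=12b of 12 (118bpm 6/8) — PASS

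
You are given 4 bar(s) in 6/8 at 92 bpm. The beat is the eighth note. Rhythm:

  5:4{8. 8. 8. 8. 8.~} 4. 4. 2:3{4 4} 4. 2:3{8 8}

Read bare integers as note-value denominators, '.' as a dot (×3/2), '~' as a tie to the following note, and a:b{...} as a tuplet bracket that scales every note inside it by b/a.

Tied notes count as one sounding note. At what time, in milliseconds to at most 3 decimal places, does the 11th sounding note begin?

1. 0.0ms @ 0 + 782.609ms (6/5)
2. 782.609ms @ 6/5 + 782.609ms (6/5)
3. 1565.217ms @ 12/5 + 782.609ms (6/5)
4. 2347.826ms @ 18/5 + 782.609ms (6/5)
5. 3130.435ms @ 24/5 + 2739.13ms (21/5)
6. 5869.565ms @ 9 + 1956.522ms (3)
7. 7826.087ms @ 12 + 1956.522ms (3)
8. 9782.609ms @ 15 + 1956.522ms (3)
9. 11739.13ms @ 18 + 1956.522ms (3)
10. 13695.652ms @ 21 + 978.261ms (3/2)
11. 14673.913ms @ 45/2 + 978.261ms (3/2)

note 11 onset = 45/2b = 14673.913ms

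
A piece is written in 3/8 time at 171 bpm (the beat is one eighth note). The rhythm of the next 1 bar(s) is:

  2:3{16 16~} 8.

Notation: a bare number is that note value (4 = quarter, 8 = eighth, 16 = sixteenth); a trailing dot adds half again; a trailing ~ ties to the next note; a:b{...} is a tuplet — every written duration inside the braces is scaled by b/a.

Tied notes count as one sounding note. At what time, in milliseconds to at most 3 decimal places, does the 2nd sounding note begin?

1. 0.0ms @ 0 + 263.158ms (3/4)
2. 263.158ms @ 3/4 + 789.474ms (9/4)

note 2 onset = 3/4b = 263.158ms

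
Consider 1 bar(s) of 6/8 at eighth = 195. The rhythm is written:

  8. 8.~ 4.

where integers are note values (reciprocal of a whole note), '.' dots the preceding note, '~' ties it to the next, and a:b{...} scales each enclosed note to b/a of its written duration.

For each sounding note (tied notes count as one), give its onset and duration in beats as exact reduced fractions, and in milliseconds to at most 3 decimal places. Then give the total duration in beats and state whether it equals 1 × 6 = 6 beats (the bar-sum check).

1) 0.0ms=0b +461.538ms=3/2b
2) 461.538ms=3/2b +1384.615ms=9/2b
Σ=6b of 6 (195bpm 6/8) — PASS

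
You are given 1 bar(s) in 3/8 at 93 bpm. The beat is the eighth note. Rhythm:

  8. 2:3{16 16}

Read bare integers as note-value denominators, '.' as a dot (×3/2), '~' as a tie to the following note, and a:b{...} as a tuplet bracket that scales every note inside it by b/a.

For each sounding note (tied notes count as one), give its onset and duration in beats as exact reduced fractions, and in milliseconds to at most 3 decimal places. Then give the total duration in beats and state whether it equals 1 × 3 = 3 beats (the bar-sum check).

1) 0.0ms=0b +967.742ms=3/2b
2) 967.742ms=3/2b +483.871ms=3/4b
3) 1451.613ms=9/4b +483.871ms=3/4b
Σ=3b of 3 (93bpm 3/8) — PASS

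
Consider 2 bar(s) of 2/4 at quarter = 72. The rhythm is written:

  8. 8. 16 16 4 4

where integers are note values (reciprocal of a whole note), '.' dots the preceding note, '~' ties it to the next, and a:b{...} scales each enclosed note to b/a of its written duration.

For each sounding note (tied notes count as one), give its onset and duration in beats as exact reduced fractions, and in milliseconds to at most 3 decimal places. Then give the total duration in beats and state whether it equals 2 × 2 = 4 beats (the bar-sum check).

1) 0.0ms=0b +625.0ms=3/4b
2) 625.0ms=3/4b +625.0ms=3/4b
3) 1250.0ms=3/2b +208.333ms=1/4b
4) 1458.333ms=7/4b +208.333ms=1/4b
5) 1666.667ms=2b +833.333ms=1b
6) 2500.0ms=3b +833.333ms=1b
Σ=4b of 4 (72bpm 2/4) — PASS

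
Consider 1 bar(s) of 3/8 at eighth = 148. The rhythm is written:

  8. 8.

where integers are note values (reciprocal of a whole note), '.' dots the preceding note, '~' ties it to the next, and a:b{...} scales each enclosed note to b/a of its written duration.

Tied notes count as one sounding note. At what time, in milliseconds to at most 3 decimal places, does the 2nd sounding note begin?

note 2 onset = 3/2b = 608.108ms

1. 0.0ms @ 0 + 608.108ms (3/2)
2. 608.108ms @ 3/2 + 608.108ms (3/2)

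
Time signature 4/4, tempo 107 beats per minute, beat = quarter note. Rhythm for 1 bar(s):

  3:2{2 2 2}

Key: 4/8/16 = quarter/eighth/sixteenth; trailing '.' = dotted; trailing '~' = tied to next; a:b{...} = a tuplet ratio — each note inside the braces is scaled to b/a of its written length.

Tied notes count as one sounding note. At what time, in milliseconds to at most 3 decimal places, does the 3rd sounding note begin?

1. 0.0ms @ 0 + 747.664ms (4/3)
2. 747.664ms @ 4/3 + 747.664ms (4/3)
3. 1495.327ms @ 8/3 + 747.664ms (4/3)

note 3 onset = 8/3b = 1495.327ms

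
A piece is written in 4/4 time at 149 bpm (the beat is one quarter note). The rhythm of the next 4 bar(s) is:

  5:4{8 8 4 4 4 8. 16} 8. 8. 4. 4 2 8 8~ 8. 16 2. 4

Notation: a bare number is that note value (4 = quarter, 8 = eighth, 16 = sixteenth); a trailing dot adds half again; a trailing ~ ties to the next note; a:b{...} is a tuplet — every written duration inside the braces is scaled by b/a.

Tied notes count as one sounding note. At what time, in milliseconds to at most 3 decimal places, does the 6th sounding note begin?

note 6 onset = 16/5b = 1288.591ms

1. 0.0ms @ 0 + 161.074ms (2/5)
2. 161.074ms @ 2/5 + 161.074ms (2/5)
3. 322.148ms @ 4/5 + 322.148ms (4/5)
4. 644.295ms @ 8/5 + 322.148ms (4/5)
5. 966.443ms @ 12/5 + 322.148ms (4/5)
6. 1288.591ms @ 16/5 + 241.611ms (3/5)
7. 1530.201ms @ 19/5 + 80.537ms (1/5)
8. 1610.738ms @ 4 + 302.013ms (3/4)
9. 1912.752ms @ 19/4 + 302.013ms (3/4)
10. 2214.765ms @ 11/2 + 604.027ms (3/2)
11. 2818.792ms @ 7 + 402.685ms (1)
12. 3221.477ms @ 8 + 805.369ms (2)
13. 4026.846ms @ 10 + 201.342ms (1/2)
14. 4228.188ms @ 21/2 + 503.356ms (5/4)
15. 4731.544ms @ 47/4 + 100.671ms (1/4)
16. 4832.215ms @ 12 + 1208.054ms (3)
17. 6040.268ms @ 15 + 402.685ms (1)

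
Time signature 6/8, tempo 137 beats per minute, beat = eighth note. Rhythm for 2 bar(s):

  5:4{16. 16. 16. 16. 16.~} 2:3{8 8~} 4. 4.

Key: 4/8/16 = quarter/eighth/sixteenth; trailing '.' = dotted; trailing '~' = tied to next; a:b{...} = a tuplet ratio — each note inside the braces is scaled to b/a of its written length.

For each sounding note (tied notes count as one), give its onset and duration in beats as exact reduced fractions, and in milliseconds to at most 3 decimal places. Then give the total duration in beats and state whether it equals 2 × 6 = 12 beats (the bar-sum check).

1) 0.0ms=0b +262.774ms=3/5b
2) 262.774ms=3/5b +262.774ms=3/5b
3) 525.547ms=6/5b +262.774ms=3/5b
4) 788.321ms=9/5b +262.774ms=3/5b
5) 1051.095ms=12/5b +919.708ms=21/10b
6) 1970.803ms=9/2b +1970.803ms=9/2b
7) 3941.606ms=9b +1313.869ms=3b
Σ=12b of 12 (137bpm 6/8) — PASS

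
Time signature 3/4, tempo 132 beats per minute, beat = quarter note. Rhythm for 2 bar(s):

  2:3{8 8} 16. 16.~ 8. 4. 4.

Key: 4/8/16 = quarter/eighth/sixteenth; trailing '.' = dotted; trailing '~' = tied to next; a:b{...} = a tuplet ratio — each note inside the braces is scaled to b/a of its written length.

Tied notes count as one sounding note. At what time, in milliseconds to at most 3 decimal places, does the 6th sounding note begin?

1. 0.0ms @ 0 + 340.909ms (3/4)
2. 340.909ms @ 3/4 + 340.909ms (3/4)
3. 681.818ms @ 3/2 + 170.455ms (3/8)
4. 852.273ms @ 15/8 + 511.364ms (9/8)
5. 1363.636ms @ 3 + 681.818ms (3/2)
6. 2045.455ms @ 9/2 + 681.818ms (3/2)

note 6 onset = 9/2b = 2045.455ms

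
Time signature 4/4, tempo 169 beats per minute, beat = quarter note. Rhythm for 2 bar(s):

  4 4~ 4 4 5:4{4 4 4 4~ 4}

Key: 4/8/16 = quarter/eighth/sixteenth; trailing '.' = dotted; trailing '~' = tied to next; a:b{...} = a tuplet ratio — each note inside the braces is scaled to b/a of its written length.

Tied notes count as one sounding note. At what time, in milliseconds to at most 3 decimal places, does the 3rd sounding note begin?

1. 0.0ms @ 0 + 355.03ms (1)
2. 355.03ms @ 1 + 710.059ms (2)
3. 1065.089ms @ 3 + 355.03ms (1)
4. 1420.118ms @ 4 + 284.024ms (4/5)
5. 1704.142ms @ 24/5 + 284.024ms (4/5)
6. 1988.166ms @ 28/5 + 284.024ms (4/5)
7. 2272.189ms @ 32/5 + 568.047ms (8/5)

note 3 onset = 3b = 1065.089ms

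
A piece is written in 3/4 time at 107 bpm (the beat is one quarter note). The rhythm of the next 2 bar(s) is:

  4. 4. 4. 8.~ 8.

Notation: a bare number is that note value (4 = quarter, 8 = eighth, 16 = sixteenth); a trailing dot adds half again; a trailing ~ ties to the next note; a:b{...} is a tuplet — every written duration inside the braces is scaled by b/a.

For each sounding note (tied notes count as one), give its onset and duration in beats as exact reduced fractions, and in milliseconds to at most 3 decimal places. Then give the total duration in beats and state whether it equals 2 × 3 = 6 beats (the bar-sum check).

1) 0.0ms=0b +841.121ms=3/2b
2) 841.121ms=3/2b +841.121ms=3/2b
3) 1682.243ms=3b +841.121ms=3/2b
4) 2523.364ms=9/2b +841.121ms=3/2b
Σ=6b of 6 (107bpm 3/4) — PASS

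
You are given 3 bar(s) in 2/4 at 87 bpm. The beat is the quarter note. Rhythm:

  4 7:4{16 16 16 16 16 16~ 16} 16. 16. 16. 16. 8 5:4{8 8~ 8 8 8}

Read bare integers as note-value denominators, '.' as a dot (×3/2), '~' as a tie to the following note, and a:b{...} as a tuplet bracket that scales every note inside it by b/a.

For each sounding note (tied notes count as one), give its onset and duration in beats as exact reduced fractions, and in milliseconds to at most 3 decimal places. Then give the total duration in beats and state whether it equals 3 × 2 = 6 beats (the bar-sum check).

1) 0.0ms=0b +689.655ms=1b
2) 689.655ms=1b +98.522ms=1/7b
3) 788.177ms=8/7b +98.522ms=1/7b
4) 886.7ms=9/7b +98.522ms=1/7b
5) 985.222ms=10/7b +98.522ms=1/7b
6) 1083.744ms=11/7b +98.522ms=1/7b
7) 1182.266ms=12/7b +197.044ms=2/7b
8) 1379.31ms=2b +258.621ms=3/8b
9) 1637.931ms=19/8b +258.621ms=3/8b
10) 1896.552ms=11/4b +258.621ms=3/8b
11) 2155.172ms=25/8b +258.621ms=3/8b
12) 2413.793ms=7/2b +344.828ms=1/2b
13) 2758.621ms=4b +275.862ms=2/5b
14) 3034.483ms=22/5b +551.724ms=4/5b
15) 3586.207ms=26/5b +275.862ms=2/5b
16) 3862.069ms=28/5b +275.862ms=2/5b
Σ=6b of 6 (87bpm 2/4) — PASS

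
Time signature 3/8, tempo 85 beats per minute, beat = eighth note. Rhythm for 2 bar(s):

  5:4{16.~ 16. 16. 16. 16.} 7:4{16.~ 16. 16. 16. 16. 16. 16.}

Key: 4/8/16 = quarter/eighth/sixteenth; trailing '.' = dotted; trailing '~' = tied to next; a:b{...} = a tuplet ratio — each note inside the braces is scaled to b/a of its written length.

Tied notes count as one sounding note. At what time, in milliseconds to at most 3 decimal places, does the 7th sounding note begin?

note 7 onset = 30/7b = 3025.21ms

1. 0.0ms @ 0 + 847.059ms (6/5)
2. 847.059ms @ 6/5 + 423.529ms (3/5)
3. 1270.588ms @ 9/5 + 423.529ms (3/5)
4. 1694.118ms @ 12/5 + 423.529ms (3/5)
5. 2117.647ms @ 3 + 605.042ms (6/7)
6. 2722.689ms @ 27/7 + 302.521ms (3/7)
7. 3025.21ms @ 30/7 + 302.521ms (3/7)
8. 3327.731ms @ 33/7 + 302.521ms (3/7)
9. 3630.252ms @ 36/7 + 302.521ms (3/7)
10. 3932.773ms @ 39/7 + 302.521ms (3/7)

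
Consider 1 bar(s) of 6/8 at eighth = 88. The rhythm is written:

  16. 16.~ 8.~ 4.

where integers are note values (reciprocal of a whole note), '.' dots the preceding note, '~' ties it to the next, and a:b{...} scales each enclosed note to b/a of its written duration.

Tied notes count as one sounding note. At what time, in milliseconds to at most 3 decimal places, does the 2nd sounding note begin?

note 2 onset = 3/4b = 511.364ms

1. 0.0ms @ 0 + 511.364ms (3/4)
2. 511.364ms @ 3/4 + 3579.545ms (21/4)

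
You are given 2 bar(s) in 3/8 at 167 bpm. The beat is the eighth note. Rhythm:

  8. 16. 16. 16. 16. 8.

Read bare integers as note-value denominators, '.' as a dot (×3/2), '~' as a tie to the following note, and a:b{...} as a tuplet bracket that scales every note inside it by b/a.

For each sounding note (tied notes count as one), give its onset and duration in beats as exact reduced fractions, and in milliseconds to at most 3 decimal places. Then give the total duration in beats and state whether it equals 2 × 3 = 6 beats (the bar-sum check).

1) 0.0ms=0b +538.922ms=3/2b
2) 538.922ms=3/2b +269.461ms=3/4b
3) 808.383ms=9/4b +269.461ms=3/4b
4) 1077.844ms=3b +269.461ms=3/4b
5) 1347.305ms=15/4b +269.461ms=3/4b
6) 1616.766ms=9/2b +538.922ms=3/2b
Σ=6b of 6 (167bpm 3/8) — PASS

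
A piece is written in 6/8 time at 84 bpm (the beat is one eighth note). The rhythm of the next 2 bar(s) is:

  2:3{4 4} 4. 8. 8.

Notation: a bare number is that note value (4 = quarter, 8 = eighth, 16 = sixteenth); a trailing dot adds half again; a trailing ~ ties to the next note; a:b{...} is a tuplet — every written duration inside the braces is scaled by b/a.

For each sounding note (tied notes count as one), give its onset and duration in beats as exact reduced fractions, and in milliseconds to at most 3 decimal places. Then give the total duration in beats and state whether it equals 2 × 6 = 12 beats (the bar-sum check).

1) 0.0ms=0b +2142.857ms=3b
2) 2142.857ms=3b +2142.857ms=3b
3) 4285.714ms=6b +2142.857ms=3b
4) 6428.571ms=9b +1071.429ms=3/2b
5) 7500.0ms=21/2b +1071.429ms=3/2b
Σ=12b of 12 (84bpm 6/8) — PASS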